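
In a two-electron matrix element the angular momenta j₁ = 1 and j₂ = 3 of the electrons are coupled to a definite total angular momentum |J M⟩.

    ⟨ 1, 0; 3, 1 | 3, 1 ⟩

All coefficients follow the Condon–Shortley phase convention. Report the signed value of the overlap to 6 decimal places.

j₁+j₂−J=1  J+j₁−j₂=1  J−j₁+j₂=5  j₁+j₂+J+1=8
(j₁±m₁, j₂±m₂, J±M) = (1,1,4,2,4,2)
P² = 48
sum k=0..1:
  [0] +1/24 = 1/24
  [1] −1/12 = -1/12
S = -1/24
C² = P²·S² = 1/12 ; C = -0.288675

-0.288675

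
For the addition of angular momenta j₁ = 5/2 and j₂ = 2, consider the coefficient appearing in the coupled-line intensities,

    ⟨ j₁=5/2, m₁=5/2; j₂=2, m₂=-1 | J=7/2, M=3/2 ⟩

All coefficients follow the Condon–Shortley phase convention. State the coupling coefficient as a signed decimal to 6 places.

√[8·1!4!3!/9! · 5!0!1!3!5!2!] = √(3840/7)
  +(−1)^0/∏(0,1,0,1,4,2)! = 1/48  (running 1/48)
⟨..|..⟩ = √(3840/7)·(1/48) = +0.487950

+√(5/21) ≈ +0.487950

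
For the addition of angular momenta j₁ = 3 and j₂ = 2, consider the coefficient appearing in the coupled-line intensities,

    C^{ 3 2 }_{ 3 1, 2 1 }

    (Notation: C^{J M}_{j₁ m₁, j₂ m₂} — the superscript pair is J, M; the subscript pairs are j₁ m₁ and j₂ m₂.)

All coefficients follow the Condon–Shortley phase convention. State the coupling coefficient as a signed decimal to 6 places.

triangle: 2!·4!·2!/9! = 96/362880
(j±m)!: 4!·2!·3!·1!·5!·1! = 34560
prefactor² = (2J+1)·Δ·N² = 64
  k=1: −1/(1!·1!·1!·2!·3!·0!) = -1/12
  k=2: +1/(2!·0!·0!·1!·4!·1!) = 1/48
Σ = -1/16  ⇒  CG² = 64·(-1/16)² = 1/4
CG = −√(1/4) = -0.500000

−√(1/4) ≈ -0.500000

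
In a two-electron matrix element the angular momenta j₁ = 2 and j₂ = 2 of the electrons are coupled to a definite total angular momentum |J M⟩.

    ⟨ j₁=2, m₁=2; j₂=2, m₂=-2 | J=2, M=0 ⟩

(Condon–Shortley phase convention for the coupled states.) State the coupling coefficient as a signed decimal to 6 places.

√[5·2!2!2!/7! · 4!0!0!4!2!2!] = √(128/7)
  +(−1)^0/∏(0,2,0,0,2,2)! = 1/8  (running 1/8)
⟨..|..⟩ = √(128/7)·(1/8) = +0.534522

+0.534522  (= +√(2/7))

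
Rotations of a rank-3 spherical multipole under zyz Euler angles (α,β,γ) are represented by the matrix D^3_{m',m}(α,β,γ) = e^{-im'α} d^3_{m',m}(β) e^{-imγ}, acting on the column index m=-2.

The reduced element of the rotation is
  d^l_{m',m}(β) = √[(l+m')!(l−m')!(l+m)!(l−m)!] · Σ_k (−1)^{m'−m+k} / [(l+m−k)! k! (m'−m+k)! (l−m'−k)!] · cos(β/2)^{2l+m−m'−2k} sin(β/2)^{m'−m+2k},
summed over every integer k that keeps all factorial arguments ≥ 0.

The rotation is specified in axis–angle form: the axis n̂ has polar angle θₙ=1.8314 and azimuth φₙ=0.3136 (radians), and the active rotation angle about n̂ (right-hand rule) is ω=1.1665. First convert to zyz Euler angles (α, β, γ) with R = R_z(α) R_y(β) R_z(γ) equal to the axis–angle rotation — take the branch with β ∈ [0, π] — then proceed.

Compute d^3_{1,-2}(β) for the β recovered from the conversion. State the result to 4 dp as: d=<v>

Axis–angle → zyz. n̂ = (sinθₙcosφₙ, sinθₙsinφₙ, cosθₙ) = (+0.919111, +0.298069, -0.257664), ω = 1.1665.
R = I cosω + sinω [n̂]ₓ + (1−cosω) n̂n̂ᵀ gives
  R = [+0.905830, +0.403082, +0.130376; -0.070700, +0.447268, -0.891601; -0.417701, +0.798421, +0.433646]
β = atan2(√(R₁₃²+R₂₃²), R₃₃) = 1.122261; α = atan2(R₂₃, R₁₃) mod 2π = 4.857587; γ = atan2(R₃₂, −R₃₁) mod 2π = 1.088794
d^3_{1,-2}(β=1.1223) via the finite sum:
With c≡cos(β/2)=0.846654 and s≡sin(β/2)=0.532144, N=[24·2·1·120]^{1/2}=75.894664
The bounds max(0,m−m')=0 and min(l+m,l−m')=1 give 2 terms
  k=0: (−1)^3·75.8947/(12)·0.8467^3·0.5321^3 = -0.578408
  k=1: (−1)^4·75.8947/(24)·0.8467^1·0.5321^5 = +0.114248
d^3_{1,-2}(1.1223) = -0.578408 +0.114248 = -0.464160

d=-0.4642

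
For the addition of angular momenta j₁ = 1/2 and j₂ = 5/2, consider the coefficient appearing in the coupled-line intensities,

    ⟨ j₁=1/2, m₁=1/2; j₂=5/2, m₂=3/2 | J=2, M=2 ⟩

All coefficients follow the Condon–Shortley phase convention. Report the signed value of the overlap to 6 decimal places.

j₁+j₂−J=1  J+j₁−j₂=0  J−j₁+j₂=4  j₁+j₂+J+1=6
(j₁±m₁, j₂±m₂, J±M) = (1,0,4,1,4,0)
P² = 96
sum k=0..0:
  [0] +1/24 = 1/24
S = 1/24
C² = P²·S² = 1/6 ; C = +0.408248

+√(1/6) ≈ +0.408248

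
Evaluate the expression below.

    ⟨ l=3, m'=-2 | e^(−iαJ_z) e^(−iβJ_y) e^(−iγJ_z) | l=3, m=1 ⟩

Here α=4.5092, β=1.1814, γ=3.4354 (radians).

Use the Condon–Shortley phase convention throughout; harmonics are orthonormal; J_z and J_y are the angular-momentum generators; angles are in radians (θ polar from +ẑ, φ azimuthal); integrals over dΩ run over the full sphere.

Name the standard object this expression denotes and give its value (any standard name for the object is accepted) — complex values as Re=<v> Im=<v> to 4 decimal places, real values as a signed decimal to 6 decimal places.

Wigner D-matrix element, Re=0.3711 Im=-0.3127

This is a Wigner D-matrix element — the rotation-matrix element ⟨l m'| R(α,β,γ) |l m⟩ in the angular-momentum basis.
D^3_{-2,1}(4.5092,1.1814,3.4354) = e^{-i·-2·4.5092}·d^3_{-2,1}(1.1814)·e^{-i·1·3.4354}. Compute d first:
With c≡cos(β/2)=0.830551 and s≡sin(β/2)=0.556943, N=[1·120·24·2]^{1/2}=75.894664
k∈{3,4} keeps every argument non-negative
  k=3: (−1)^0·75.8947/(12)·0.8306^3·0.5569^3 = +0.625980
  k=4: (−1)^1·75.8947/(24)·0.8306^1·0.5569^5 = -0.140740
d^3_{-2,1}(1.1814) = +0.625980 -0.140740 = +0.485239
Phases: e^{-i·(-2)·4.5092}=-0.918559+0.395285i, e^{-i·(1)·3.4354}=-0.957148+0.289599i ⇒ D=+0.371074-0.312669i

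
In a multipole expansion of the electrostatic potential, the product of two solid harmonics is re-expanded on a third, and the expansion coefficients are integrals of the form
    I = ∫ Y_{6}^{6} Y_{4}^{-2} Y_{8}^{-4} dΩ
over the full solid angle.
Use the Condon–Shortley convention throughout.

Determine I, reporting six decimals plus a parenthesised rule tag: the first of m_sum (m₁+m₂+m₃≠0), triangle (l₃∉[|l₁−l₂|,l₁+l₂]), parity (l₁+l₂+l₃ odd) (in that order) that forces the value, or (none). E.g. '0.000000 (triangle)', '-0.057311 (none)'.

m-sum 0 ✓  L=18 even ✓  2≤8≤10 ✓
Π(2lᵢ+1) = 13×9×17 = 1989
triangle coeff Δ(6,4,8) = 1/23279256
Σ_t [0,2]: t=0:+1/1658880 t=1:−1/518400 t=2:+1/1658880 = -1/1382400
(3j)²=504/46189 [(6 4 8; 0 0 0)], sign=-1
Σ_t [0,0]: t=0:+1/348364800 = 1/348364800
(3j)²=165/58786 [(6 4 8; 6 -2 -4)], sign=+1
⇒ 4πI² = 4860/79781
I = (-1)√(4860/79781/(4π)) = -0.06962472
No selection rule forces the value: the integral is nonzero (none).

-0.069625 (none)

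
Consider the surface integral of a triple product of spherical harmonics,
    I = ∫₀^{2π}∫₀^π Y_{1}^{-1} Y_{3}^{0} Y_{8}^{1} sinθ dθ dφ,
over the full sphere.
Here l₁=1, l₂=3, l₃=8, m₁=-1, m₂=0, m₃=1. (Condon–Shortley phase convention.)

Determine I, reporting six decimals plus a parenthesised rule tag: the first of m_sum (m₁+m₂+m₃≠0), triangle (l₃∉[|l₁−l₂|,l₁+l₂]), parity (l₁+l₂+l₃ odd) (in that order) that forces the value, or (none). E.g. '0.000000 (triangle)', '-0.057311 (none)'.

0.000000 (triangle)

l₃=8 ∉ [2,4] — triangle fails ⇒ I = 0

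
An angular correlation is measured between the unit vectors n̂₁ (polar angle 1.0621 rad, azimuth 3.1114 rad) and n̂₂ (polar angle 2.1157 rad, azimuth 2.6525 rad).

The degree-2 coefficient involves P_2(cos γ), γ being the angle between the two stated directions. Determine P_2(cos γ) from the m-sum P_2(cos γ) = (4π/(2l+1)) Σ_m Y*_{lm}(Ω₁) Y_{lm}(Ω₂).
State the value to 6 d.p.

-0.238952

Summing Y*_{l m}(θ₁,φ₁)·Y_{l m}(θ₂,φ₂) over m ∈ [−2, 2]; prefactor 4π/(2·2+1) = 2.513274:
  [-2]  conj(Y_{2,-2})(Ω₁) = 0.29411 - 0.01778j ; Y_{2,-2}(Ω₂) = 0.15778 + 0.23432j ; Δ = 0.05057 + 0.06611j
  [-1]  conj(Y_{2,-1})(Ω₁) = -0.32847 + 0.00992j ; Y_{2,-1}(Ω₂) = 0.30230 + 0.16089j ; Δ = -0.10089 - 0.04985j
  [+0]  conj(Y_{2,0})(Ω₁) = -0.09095 + 0.00000j ; Y_{2,0}(Ω₂) = -0.06118 + 0.00000j ; Δ = 0.00556 + 0.00000j
  [+1]  conj(Y_{2,1})(Ω₁) = 0.32847 + 0.00992j ; Y_{2,1}(Ω₂) = -0.30230 + 0.16089j ; Δ = -0.10089 + 0.04985j
  [+2]  conj(Y_{2,2})(Ω₁) = 0.29411 + 0.01778j ; Y_{2,2}(Ω₂) = 0.15778 - 0.23432j ; Δ = 0.05057 - 0.06611j
Accumulated sum -0.09508 + 0.00000j; after 4π/(2l+1) scaling, -0.23895 + 0.00000j ⇒ P_2 = -0.238952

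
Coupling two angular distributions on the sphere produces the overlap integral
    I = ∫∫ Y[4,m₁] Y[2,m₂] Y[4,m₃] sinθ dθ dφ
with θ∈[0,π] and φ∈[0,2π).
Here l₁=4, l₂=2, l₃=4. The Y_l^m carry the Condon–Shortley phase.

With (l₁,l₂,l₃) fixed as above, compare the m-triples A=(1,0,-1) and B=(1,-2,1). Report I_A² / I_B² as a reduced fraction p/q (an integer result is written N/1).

289/600

Shared (l₁,l₂,l₃)=(4,2,4): N and (l;000)² cancel in I_A²/I_B².
A: Δ = 2!·6!·2!/11! = 1/13860; Racah Σ t=0..2: t=0:+1/144 t=1:−1/48 t=2:+1/480 = -17/1440; ⇒ 3j(4 2 4; 1 0 -1)² = 289/13860, sgn +1
B: Δ = 2!·6!·2!/11! = 1/13860; Racah Σ t=0..0: t=0:+1/144 = 1/144; ⇒ 3j(4 2 4; 1 -2 1)² = 10/231, sgn -1
I_A²/I_B² = (289/13860)/(10/231) = 289/600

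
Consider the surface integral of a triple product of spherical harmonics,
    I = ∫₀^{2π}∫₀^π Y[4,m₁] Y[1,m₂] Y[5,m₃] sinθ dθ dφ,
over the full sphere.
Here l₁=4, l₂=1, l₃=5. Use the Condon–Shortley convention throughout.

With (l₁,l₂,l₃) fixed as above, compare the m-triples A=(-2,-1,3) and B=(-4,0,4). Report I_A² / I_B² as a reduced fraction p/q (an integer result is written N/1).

28/9

l's match ⇒ only the (l;m) 3-j factors differ between A and B.
A: triangle coeff Δ(4,1,5) = 1/495; Σ_t [0,0]: t=0:+1/2880 = 1/2880; (3j)²=28/495 [(4 1 5; -2 -1 3)], sign=+1
B: triangle coeff Δ(4,1,5) = 1/495; Σ_t [0,0]: t=0:+1/40320 = 1/40320; (3j)²=1/55 [(4 1 5; -4 0 4)], sign=-1
I_A²/I_B² = (28/495)/(1/55) = 28/9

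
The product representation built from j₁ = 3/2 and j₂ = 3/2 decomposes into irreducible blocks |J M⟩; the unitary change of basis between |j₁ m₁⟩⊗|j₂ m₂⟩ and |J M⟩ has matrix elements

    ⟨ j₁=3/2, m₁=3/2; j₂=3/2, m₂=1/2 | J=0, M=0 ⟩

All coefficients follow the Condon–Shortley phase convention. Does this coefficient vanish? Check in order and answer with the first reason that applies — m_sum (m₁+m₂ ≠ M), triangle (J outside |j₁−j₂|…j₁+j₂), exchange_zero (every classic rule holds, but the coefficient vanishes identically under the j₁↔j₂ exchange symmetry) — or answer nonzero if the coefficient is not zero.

m-sum: m₁+m₂ = 3/2+1/2 = 2, M = 0  ✗ ⇒ coefficient is 0

m_sum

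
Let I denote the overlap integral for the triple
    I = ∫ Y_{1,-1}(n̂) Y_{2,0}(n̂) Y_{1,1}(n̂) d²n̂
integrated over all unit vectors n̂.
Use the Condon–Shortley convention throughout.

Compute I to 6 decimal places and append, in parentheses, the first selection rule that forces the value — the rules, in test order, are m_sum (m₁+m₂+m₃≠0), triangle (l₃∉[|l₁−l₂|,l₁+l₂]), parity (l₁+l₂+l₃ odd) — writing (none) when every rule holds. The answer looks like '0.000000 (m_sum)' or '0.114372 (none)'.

m-sum 0 ✓  L=4 even ✓  1≤1≤3 ✓
Π(2lᵢ+1) = 3×5×3 = 45
triangle coeff Δ(1,2,1) = 1/30
Σ_t [1,1]: t=1:−1/1 = -1/1
(3j)²=2/15 [(1 2 1; 0 0 0)], sign=+1
Σ_t [2,2]: t=2:+1/4 = 1/4
(3j)²=1/30 [(1 2 1; -1 0 1)], sign=+1
⇒ 4πI² = 1/5
I = (+1)√(1/5/(4π)) = 0.12615663
No selection rule forces the value: the integral is nonzero (none).

0.126157 (none)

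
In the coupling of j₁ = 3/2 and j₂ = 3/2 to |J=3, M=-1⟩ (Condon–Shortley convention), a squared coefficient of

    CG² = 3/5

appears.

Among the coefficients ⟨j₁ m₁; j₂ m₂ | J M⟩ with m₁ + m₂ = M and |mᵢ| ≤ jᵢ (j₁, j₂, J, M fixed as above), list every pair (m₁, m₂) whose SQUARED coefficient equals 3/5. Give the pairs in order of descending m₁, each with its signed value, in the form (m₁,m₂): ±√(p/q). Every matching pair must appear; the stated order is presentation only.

(-1/2,-1/2): +√(3/5)

Admissible pairs with m₁+m₂ = M = -1: (-3/2,1/2), (-1/2,-1/2), (1/2,-3/2)
  (m₁,m₂)=(1/2,-3/2): CG² = 1/5, CG = +√(1/5)
  (m₁,m₂)=(-1/2,-1/2): CG² = 3/5, CG = +√(3/5)   ← matches the target
  (m₁,m₂)=(-3/2,1/2): CG² = 1/5, CG = +√(1/5)
Pairs with CG² = 3/5: (-1/2,-1/2): +√(3/5)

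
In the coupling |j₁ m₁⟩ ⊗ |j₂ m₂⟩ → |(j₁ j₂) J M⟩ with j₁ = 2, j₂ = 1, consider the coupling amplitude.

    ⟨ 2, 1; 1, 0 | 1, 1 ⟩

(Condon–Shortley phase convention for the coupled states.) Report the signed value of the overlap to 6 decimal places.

√[3·2!2!0!/5! · 3!1!1!1!2!0!] = √(6/5)
  +(−1)^1/∏(1,1,0,0,2,0)! = -1/2  (running -1/2)
⟨..|..⟩ = √(6/5)·(-1/2) = -0.547723

-0.547723  (= −√(3/10))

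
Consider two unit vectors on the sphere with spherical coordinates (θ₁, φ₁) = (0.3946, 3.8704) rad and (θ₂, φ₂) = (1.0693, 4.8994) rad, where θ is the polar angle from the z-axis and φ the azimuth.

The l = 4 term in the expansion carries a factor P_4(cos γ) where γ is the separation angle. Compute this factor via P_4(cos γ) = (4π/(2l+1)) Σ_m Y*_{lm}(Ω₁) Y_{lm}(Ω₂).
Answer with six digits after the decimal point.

Addition theorem: P_4(cos γ) = (4π/9) Σ_m Y*_{lm}(Ω₁) Y_{lm}(Ω₂), m = −4…4:
  m=-4: Y*=(-0.009420, 0.002169)  Y=(0.191775, -0.177957)  product (-0.001420, 0.002092)
  m=-3: Y*=(0.037912, -0.053599)  Y=(-0.215853, -0.343501)  product (-0.026595, -0.001453)
  m=-2: Y*=(0.027726, 0.243922)  Y=(-0.147911, 0.058055)  product (-0.018262, -0.034469)
  m=-1: Y*=(-0.371409, -0.331583)  Y=(-0.051250, -0.270848)  product (-0.070774, 0.117589)
  m=+0: Y*=(0.301782, -0.000000)  Y=(-0.218328, 0.000000)  product (-0.065887, 0.000000)
  m=+1: Y*=(0.371409, -0.331583)  Y=(0.051250, -0.270848)  product (-0.070774, -0.117589)
  m=+2: Y*=(0.027726, -0.243922)  Y=(-0.147911, -0.058055)  product (-0.018262, 0.034469)
  m=+3: Y*=(-0.037912, -0.053599)  Y=(0.215853, -0.343501)  product (-0.026595, 0.001453)
  m=+4: Y*=(-0.009420, -0.002169)  Y=(0.191775, 0.177957)  product (-0.001420, -0.002092)
Accumulated sum (-0.299989, -0.000000); after 4π/(2l+1) scaling, (-0.418863, -0.000000) ⇒ P_4 = -0.418863

-0.418863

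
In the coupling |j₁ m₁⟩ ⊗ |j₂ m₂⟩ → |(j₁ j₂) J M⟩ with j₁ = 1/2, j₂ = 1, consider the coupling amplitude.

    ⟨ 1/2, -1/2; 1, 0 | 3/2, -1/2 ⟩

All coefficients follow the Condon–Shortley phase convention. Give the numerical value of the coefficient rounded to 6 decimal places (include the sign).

j₁+j₂−J=0  J+j₁−j₂=1  J−j₁+j₂=2  j₁+j₂+J+1=4
(j₁±m₁, j₂±m₂, J±M) = (0,1,1,1,1,2)
P² = 2/3
sum k=0..0:
  [0] +1/1 = 1
S = 1
C² = P²·S² = 2/3 ; C = +0.816497

+0.816497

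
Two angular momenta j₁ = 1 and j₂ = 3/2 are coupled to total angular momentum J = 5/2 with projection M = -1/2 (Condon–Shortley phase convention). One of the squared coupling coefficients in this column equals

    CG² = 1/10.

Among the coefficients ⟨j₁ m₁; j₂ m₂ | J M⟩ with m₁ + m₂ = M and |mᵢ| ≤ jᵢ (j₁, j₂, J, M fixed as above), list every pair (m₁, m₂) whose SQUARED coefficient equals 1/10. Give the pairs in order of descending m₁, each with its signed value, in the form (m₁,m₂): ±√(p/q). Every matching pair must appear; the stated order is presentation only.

Admissible pairs with m₁+m₂ = M = -1/2: (-1,1/2), (0,-1/2), (1,-3/2)
  (m₁,m₂)=(1,-3/2): CG² = 1/10, CG = +√(1/10)   ← matches the target
  (m₁,m₂)=(0,-1/2): CG² = 3/5, CG = +√(3/5)
  (m₁,m₂)=(-1,1/2): CG² = 3/10, CG = +√(3/10)
Pairs with CG² = 1/10: (1,-3/2): +√(1/10)

(1,-3/2): +√(1/10)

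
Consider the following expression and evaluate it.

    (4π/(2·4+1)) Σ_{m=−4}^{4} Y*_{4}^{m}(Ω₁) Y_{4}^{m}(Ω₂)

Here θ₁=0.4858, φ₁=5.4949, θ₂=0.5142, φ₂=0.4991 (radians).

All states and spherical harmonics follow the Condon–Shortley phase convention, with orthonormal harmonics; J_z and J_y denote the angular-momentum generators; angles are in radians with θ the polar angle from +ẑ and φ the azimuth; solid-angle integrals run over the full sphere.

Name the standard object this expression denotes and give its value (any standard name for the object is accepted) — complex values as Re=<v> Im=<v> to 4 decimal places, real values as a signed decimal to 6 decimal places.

This sum is the spherical-harmonic addition theorem: it equals the Legendre polynomial P_l(cos γ) of the angle γ between the two directions.
Addition theorem: P_4(cos γ) = (4π/9) Σ_m Y*_{lm}(Ω₁) Y_{lm}(Ω₂), m = −4…4:
  term(m=-4) = 0.00023 + 0.00049j   from Y*(Ω₁)=-0.02103 + 0.00024j, Y(Ω₂)=-0.01069 - 0.02359j
  term(m=-3) = -0.01098 + 0.00964j   from Y*(Ω₁)=-0.08036 - 0.07898j, Y(Ω₂)=0.00952 - 0.12931j
  term(m=-2) = -0.09593 - 0.06106j   from Y*(Ω₁)=-0.00188 - 0.32628j, Y(Ω₂)=0.18883 - 0.29292j
  term(m=-1) = 0.06315 - 0.21682j   from Y*(Ω₁)=0.34072 - 0.34269j, Y(Ω₂)=0.41031 - 0.22367j
  term(m=+0) = 0.00393 + 0.00000j   from Y*(Ω₁)=0.09976 + 0.00000j, Y(Ω₂)=0.03934 + 0.00000j
  term(m=+1) = 0.06315 + 0.21682j   from Y*(Ω₁)=-0.34072 - 0.34269j, Y(Ω₂)=-0.41031 - 0.22367j
  term(m=+2) = -0.09593 + 0.06106j   from Y*(Ω₁)=-0.00188 + 0.32628j, Y(Ω₂)=0.18883 + 0.29292j
  term(m=+3) = -0.01098 - 0.00964j   from Y*(Ω₁)=0.08036 - 0.07898j, Y(Ω₂)=-0.00952 - 0.12931j
  term(m=+4) = 0.00023 - 0.00049j   from Y*(Ω₁)=-0.02103 - 0.00024j, Y(Ω₂)=-0.01069 + 0.02359j
Total Σ_m = -0.08313 + 0.00000j. Multiply by 1.396263: -0.11607 + 0.00000j. P_4(cos γ) = -0.116070

Legendre polynomial (addition theorem), -0.116070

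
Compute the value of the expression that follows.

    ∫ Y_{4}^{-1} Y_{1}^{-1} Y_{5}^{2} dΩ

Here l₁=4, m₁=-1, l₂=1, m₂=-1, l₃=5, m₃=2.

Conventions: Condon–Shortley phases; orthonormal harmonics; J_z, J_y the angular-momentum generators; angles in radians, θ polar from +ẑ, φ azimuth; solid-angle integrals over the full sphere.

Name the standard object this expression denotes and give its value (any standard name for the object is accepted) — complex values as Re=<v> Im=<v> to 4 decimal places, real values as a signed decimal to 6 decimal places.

Gaunt coefficient, +0.225034

This is a Gaunt coefficient — the integral of a triple product of spherical harmonics over the sphere.
Checks pass: Σm=0; 10 even; l₃=5∈[3,5].
(2·4+1)(2·1+1)(2·5+1) = 297
Δ: 0! 8! 2! / 11! → 1/495
sum: t=0:+1/576 = 1/576
3j²(4 1 5; 0 0 0) = Δ·Π!·Σ² = 5/99  (sign -1)
sum: t=0:+1/1440 = 1/1440
3j²(4 1 5; -1 -1 2) = Δ·Π!·Σ² = 7/165  (sign -1)
combine: 4πI² = 297·5/99·7/165 = 7/11
take √, sign +1: I = 0.22503380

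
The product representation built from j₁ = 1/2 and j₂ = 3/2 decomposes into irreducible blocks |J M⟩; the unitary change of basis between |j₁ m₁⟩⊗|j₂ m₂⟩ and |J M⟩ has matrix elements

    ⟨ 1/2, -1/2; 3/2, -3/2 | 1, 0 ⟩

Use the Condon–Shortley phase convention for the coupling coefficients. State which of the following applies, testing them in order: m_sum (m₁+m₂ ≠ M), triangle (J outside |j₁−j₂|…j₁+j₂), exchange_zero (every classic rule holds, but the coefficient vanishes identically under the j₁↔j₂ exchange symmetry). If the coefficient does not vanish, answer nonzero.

m-sum: m₁+m₂ = -1/2+(-3/2) = -2, M = 0  ✗ ⇒ coefficient is 0

m_sum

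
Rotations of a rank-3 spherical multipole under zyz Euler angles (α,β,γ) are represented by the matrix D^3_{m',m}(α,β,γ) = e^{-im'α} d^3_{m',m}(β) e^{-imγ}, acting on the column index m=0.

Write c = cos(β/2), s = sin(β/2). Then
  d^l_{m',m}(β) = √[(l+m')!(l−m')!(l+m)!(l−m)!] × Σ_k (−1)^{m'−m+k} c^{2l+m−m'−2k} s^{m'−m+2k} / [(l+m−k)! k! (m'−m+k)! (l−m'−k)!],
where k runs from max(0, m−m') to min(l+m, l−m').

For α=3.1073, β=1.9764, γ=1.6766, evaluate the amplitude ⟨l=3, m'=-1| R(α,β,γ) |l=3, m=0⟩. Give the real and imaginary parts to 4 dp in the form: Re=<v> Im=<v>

Re=0.0881 Im=-0.0030

D^3_{-1,0}(3.1073,1.9764,1.6766) = e^{-i·-1·3.1073}·d^3_{-1,0}(1.9764)·e^{-i·0·1.6766}. Compute d first:
c=cos(1.976400/2)=0.550194, s=sin(1.976400/2)=0.835037; N=√[2·24·6·6]=41.569219
k: max(0,(0)−(-1))=1 … min(3+(0),3−(-1))=3
  k=1: (−1)^0·41.5692/(12)·0.5502^5·0.8350^1 = +0.145839
  k=2: (−1)^1·41.5692/(4)·0.5502^3·0.8350^3 = -1.007804
  k=3: (−1)^2·41.5692/(12)·0.5502^1·0.8350^5 = +0.773811
d^3_{-1,0}(1.9764) = +0.145839 -1.007804 +0.773811 = -0.088154
Attach z-rotation phases: D = e^{-i(-1)(3.1073)}·(-0.088154)·e^{-i(0)(1.6766)} = +0.088102-0.003022i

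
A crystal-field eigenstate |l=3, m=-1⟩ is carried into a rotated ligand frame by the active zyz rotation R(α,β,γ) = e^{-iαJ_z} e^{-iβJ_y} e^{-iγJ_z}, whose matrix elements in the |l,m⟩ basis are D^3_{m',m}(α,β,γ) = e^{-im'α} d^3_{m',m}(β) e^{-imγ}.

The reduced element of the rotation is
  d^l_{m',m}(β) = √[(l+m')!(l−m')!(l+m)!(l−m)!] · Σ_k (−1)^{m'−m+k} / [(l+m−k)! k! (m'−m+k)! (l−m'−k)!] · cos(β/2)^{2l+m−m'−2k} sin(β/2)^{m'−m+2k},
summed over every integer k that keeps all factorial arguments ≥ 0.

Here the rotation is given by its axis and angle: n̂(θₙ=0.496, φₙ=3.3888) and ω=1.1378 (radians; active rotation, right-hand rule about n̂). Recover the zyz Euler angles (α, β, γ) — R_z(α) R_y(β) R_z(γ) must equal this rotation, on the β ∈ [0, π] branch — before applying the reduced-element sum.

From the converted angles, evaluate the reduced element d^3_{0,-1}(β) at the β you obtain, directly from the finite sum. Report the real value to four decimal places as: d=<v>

d=-0.5949

Axis–angle → zyz. n̂ = (sinθₙcosφₙ, sinθₙsinφₙ, cosθₙ) = (-0.461443, -0.116454, +0.879493), ω = 1.1378.
R = I cosω + sinω [n̂]ₓ + (1−cosω) n̂n̂ᵀ gives
  R = [+0.543179, -0.767138, -0.341257; +0.829516, +0.427464, +0.359412; -0.129844, -0.478304, +0.868543]
β = atan2(√(R₁₃²+R₂₃²), R₃₃) = 0.518542; α = atan2(R₂₃, R₁₃) mod 2π = 2.330289; γ = atan2(R₃₂, −R₃₁) mod 2π = 4.977467
d^3_{0,-1}(β=0.5185) via the finite sum:
c=cos(0.518542/2)=0.966577, s=sin(0.518542/2)=0.256376; N=√[6·6·2·24]=41.569219
The bounds max(0,m−m')=0 and min(l+m,l−m')=2 give 3 terms
  k=0: (−1)^1·41.5692/(12)·0.9666^5·0.2564^1 = -0.749291
  k=1: (−1)^2·41.5692/(4)·0.9666^3·0.2564^3 = +0.158145
  k=2: (−1)^3·41.5692/(12)·0.9666^1·0.2564^5 = -0.003709
d^3_{0,-1}(0.5185) = -0.749291 +0.158145 -0.003709 = -0.594855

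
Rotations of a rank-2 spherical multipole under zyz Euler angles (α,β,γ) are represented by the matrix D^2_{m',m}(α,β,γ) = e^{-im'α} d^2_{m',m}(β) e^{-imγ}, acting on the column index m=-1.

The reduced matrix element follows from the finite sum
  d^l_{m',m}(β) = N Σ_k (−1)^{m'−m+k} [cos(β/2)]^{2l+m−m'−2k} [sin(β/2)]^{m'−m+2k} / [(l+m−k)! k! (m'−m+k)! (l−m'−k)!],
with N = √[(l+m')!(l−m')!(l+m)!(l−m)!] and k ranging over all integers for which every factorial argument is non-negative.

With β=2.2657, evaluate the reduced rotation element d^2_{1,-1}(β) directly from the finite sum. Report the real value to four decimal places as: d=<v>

d=-0.2302

d^2_{1,-1}(β=2.2657) via the finite sum:
With c≡cos(β/2)=0.424081 and s≡sin(β/2)=0.905624, N=[6·1·1·6]^{1/2}=6.000000
k: max(0,(-1)−(1))=0 … min(2+(-1),2−(1))=1
  k=0: (−1)^2·6.0000/(2)·0.4241^2·0.9056^2 = +0.442501
  k=1: (−1)^3·6.0000/(6)·0.4241^0·0.9056^4 = -0.672655
d^2_{1,-1}(2.2657) = +0.442501 -0.672655 = -0.230154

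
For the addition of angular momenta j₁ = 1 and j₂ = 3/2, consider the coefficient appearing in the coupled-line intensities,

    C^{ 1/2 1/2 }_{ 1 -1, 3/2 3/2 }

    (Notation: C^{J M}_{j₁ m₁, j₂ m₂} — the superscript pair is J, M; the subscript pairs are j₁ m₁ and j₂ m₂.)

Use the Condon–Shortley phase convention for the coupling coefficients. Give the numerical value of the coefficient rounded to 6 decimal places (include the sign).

√[2·2!0!1!/4! · 0!2!3!0!1!0!] = √(2)
  +(−1)^2/∏(2,0,0,1,0,0)! = 1/2  (running 1/2)
⟨..|..⟩ = √(2)·(1/2) = +0.707107

+√(1/2) = +0.707107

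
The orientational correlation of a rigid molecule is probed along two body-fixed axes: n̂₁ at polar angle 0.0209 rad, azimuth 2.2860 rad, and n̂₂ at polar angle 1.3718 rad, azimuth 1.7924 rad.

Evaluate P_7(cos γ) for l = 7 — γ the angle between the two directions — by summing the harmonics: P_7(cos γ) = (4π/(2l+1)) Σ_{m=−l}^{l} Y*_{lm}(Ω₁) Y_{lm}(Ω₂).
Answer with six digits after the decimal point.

-0.293908

Addition theorem: P_7(cos γ) = (4π/15) Σ_m Y*_{lm}(Ω₁) Y_{lm}(Ω₂), m = −7…7:
  m=-7: Y*=-0.00000 - 0.00000j  Y=0.43484 + 0.00851j  product -0.00000 - 0.00000j
  m=-6: Y*=0.00000 + 0.00000j  Y=-0.07838 + 0.31868j  product -0.00000 + 0.00000j
  m=-5: Y*=0.00000 - 0.00000j  Y=0.14621 + 0.07294j  product 0.00000 - 0.00000j
  m=-4: Y*=-0.00000 + 0.00000j  Y=-0.21103 + 0.25864j  product 0.00000 - 0.00000j
  m=-3: Y*=0.00007 + 0.00004j  Y=0.04109 + 0.05242j  product 0.00000 + 0.00001j
  m=-2: Y*=-0.00046 - 0.00324j  Y=-0.29319 + 0.13918j  product 0.00059 + 0.00089j
  m=-1: Y*=-0.05586 + 0.06431j  Y=0.00626 + 0.02777j  product -0.00214 - 0.00115j
  m=+0: Y*=1.08588 + 0.00000j  Y=-0.32023 + 0.00000j  product -0.34773 + 0.00000j
  m=+1: Y*=0.05586 + 0.06431j  Y=-0.00626 + 0.02777j  product -0.00214 + 0.00115j
  m=+2: Y*=-0.00046 + 0.00324j  Y=-0.29319 - 0.13918j  product 0.00059 - 0.00089j
  m=+3: Y*=-0.00007 + 0.00004j  Y=-0.04109 + 0.05242j  product 0.00000 - 0.00001j
  m=+4: Y*=-0.00000 - 0.00000j  Y=-0.21103 - 0.25864j  product 0.00000 + 0.00000j
  m=+5: Y*=-0.00000 - 0.00000j  Y=-0.14621 + 0.07294j  product 0.00000 + 0.00000j
  m=+6: Y*=0.00000 - 0.00000j  Y=-0.07838 - 0.31868j  product -0.00000 - 0.00000j
  m=+7: Y*=0.00000 - 0.00000j  Y=-0.43484 + 0.00851j  product -0.00000 + 0.00000j
Σ over m = -0.35083 - 0.00000j; ×(4π/15) → -0.29391 - 0.00000j. Real part: -0.293908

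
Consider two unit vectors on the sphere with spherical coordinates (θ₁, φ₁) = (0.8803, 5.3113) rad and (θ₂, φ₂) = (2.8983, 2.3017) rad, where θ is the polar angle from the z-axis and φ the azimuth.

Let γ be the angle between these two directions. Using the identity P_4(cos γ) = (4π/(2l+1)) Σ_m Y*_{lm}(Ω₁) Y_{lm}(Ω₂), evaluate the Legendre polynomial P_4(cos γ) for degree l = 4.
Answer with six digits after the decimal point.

-0.226232

Expand P_4 via completeness: Σ_{m} conj(Y_{4,m}) at Ω₁ times Y_{4,m} at Ω₂ —
  m=-4: Y*=-0.11481 + 0.10609j  Y=-0.00146 - 0.00032j  product 0.00020 - 0.00012j
  m=-3: Y*=-0.35599 - 0.08183j  Y=-0.01380 + 0.00989j  product 0.00572 - 0.00239j
  m=-2: Y*=-0.13328 - 0.34061j  Y=-0.01181 + 0.10795j  product 0.03834 - 0.01036j
  m=-1: Y*=-0.02100 + 0.03076j  Y=0.26535 + 0.29597j  product -0.01468 + 0.00195j
  m=+0: Y*=-0.36075 + 0.00000j  Y=0.61319 + 0.00000j  product -0.22121 + 0.00000j
  m=+1: Y*=0.02100 + 0.03076j  Y=-0.26535 + 0.29597j  product -0.01468 - 0.00195j
  m=+2: Y*=-0.13328 + 0.34061j  Y=-0.01181 - 0.10795j  product 0.03834 + 0.01036j
  m=+3: Y*=0.35599 - 0.08183j  Y=0.01380 + 0.00989j  product 0.00572 + 0.00239j
  m=+4: Y*=-0.11481 - 0.10609j  Y=-0.00146 + 0.00032j  product 0.00020 + 0.00012j
Total Σ_m = -0.16203 - 0.00000j. Multiply by 1.396263: -0.22623 - 0.00000j. P_4(cos γ) = -0.226232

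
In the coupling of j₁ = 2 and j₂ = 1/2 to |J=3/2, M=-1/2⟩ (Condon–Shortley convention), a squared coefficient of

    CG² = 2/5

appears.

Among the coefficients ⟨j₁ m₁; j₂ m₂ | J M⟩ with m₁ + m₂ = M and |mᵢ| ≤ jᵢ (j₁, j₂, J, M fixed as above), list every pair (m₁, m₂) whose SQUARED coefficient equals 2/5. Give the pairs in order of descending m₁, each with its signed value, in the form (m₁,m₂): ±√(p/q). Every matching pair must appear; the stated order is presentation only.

Admissible pairs with m₁+m₂ = M = -1/2: (-1,1/2), (0,-1/2)
  (m₁,m₂)=(0,-1/2): CG² = 2/5, CG = +√(2/5)   ← matches the target
  (m₁,m₂)=(-1,1/2): CG² = 3/5, CG = −√(3/5)
Pairs with CG² = 2/5: (0,-1/2): +√(2/5)

(0,-1/2): +√(2/5)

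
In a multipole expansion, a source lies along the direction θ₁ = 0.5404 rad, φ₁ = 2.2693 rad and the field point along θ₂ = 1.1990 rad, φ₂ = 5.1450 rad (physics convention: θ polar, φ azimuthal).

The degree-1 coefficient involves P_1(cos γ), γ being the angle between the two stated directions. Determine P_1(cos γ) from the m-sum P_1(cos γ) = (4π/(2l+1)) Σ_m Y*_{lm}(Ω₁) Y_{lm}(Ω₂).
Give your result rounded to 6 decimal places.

Expand P_1 via completeness: Σ_{m} conj(Y_{1,m}) at Ω₁ times Y_{1,m} at Ω₂ —
  term(m=-1) = -0.05520 - 0.01503j   from Y*(Ω₁)=-0.11431 + 0.13612j, Y(Ω₂)=0.13495 + 0.29223j
  term(m=+0) = 0.07437 + 0.00000j   from Y*(Ω₁)=0.41898 + 0.00000j, Y(Ω₂)=0.17750 + 0.00000j
  term(m=+1) = -0.05520 + 0.01503j   from Y*(Ω₁)=0.11431 + 0.13612j, Y(Ω₂)=-0.13495 + 0.29223j
Total Σ_m = -0.03604 + 0.00000j. Multiply by 4.188790: -0.15096 + 0.00000j. P_1(cos γ) = -0.150962

-0.150962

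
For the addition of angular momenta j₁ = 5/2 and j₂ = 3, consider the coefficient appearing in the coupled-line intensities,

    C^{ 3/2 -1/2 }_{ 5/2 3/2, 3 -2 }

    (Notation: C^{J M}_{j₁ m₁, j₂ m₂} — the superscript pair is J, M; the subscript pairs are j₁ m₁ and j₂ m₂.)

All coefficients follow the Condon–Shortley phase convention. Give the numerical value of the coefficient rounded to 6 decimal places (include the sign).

-0.218218  (= −√(1/21))

j₁+j₂−J=4  J+j₁−j₂=1  J−j₁+j₂=2  j₁+j₂+J+1=8
(j₁±m₁, j₂±m₂, J±M) = (4,1,1,5,1,2)
P² = 192/7
sum k=0..1:
  [0] +1/24 = 1/24
  [1] −1/12 = -1/12
S = -1/24
C² = P²·S² = 1/21 ; C = -0.218218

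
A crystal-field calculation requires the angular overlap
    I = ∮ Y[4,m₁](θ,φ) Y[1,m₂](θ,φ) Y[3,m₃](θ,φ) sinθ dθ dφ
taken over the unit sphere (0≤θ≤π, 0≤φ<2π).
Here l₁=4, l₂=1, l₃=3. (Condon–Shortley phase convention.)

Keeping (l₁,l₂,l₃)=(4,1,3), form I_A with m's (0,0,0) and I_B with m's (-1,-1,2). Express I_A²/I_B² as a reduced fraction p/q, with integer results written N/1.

Same 4,1,3: normalisation and zero-m 3j drop out of the ratio.
A: Δ: 2! 6! 0! / 9! → 1/252; sum: t=1:−1/36 = -1/36; 3j²(4 1 3; 0 0 0) = Δ·Π!·Σ² = 4/63  (sign +1)
B: Δ: 2! 6! 0! / 9! → 1/252; sum: t=0:+1/240 = 1/240; 3j²(4 1 3; -1 -1 2) = Δ·Π!·Σ² = 1/84  (sign -1)
I_A²/I_B² = (4/63)/(1/84) = 16/3

16/3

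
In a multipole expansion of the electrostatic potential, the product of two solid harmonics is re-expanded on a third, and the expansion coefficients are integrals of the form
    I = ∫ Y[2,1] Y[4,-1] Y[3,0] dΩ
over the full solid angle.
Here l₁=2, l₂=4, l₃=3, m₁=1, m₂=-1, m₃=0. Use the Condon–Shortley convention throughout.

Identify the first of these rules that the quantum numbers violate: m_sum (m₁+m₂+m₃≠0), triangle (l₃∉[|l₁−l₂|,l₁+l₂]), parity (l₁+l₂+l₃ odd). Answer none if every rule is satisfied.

parity

Σmᵢ = 0  ✓
l₃∈[|l₁−l₂|,l₁+l₂]=[2,6], have l₃=3  ✓
Σlᵢ = 9 ⇒ odd  ✗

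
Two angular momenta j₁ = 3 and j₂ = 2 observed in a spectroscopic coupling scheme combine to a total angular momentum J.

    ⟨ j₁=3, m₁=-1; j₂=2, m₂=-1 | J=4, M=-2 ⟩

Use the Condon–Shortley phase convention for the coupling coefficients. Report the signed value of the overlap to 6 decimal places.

triangle: 1!×5!×3!/10! = 720/3628800
(j±m)!: 2!×4!×1!×3!×2!×6! = 414720
prefactor² = (2J+1)×Δ×N² = 5184/7
  k=0: +1/(0!×1!×4!×1!×1!×2!) = 1/48
  k=1: −1/(1!×0!×3!×0!×2!×3!) = -1/72
Σ = 1/144  ⇒  CG² = 5184/7×(1/144)² = 1/28
CG = +√(1/28) = +0.188982

+0.188982  (= +√(1/28))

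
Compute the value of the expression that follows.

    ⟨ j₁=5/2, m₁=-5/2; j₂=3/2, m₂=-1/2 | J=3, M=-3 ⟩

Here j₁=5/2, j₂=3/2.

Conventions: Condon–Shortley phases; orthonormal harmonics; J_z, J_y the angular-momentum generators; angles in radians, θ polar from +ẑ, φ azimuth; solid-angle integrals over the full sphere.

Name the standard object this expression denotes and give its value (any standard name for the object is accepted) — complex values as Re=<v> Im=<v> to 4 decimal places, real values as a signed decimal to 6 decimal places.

This is a Clebsch–Gordan (vector-coupling) coefficient.
triangle: 1!×4!×2!/8! = 48/40320
(j±m)!: 0!×5!×1!×2!×0!×6! = 172800
prefactor² = (2J+1)×Δ×N² = 1440
  k=1: −1/(1!×0!×4!×0!×0!×2!) = -1/48
Σ = -1/48  ⇒  CG² = 1440×(-1/48)² = 5/8
CG = −√(5/8) = -0.790569

Clebsch–Gordan coefficient, −√(5/8) ≈ -0.790569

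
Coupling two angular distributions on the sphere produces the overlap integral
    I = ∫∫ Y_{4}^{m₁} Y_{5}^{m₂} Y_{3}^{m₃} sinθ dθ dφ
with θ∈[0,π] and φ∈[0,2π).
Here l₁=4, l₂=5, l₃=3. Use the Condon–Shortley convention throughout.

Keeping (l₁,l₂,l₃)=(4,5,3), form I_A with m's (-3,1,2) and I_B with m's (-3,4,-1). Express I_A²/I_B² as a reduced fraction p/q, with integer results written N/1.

605/42

Shared (l₁,l₂,l₃)=(4,5,3): N and (l;000)² cancel in I_A²/I_B².
A: Δ = 6!·2!·4!/13! = 1/180180; Racah Σ t=5..6: t=5:−1/1440 t=6:+1/17280 = -11/17280; ⇒ 3j(4 5 3; -3 1 2)² = 11/468, sgn +1
B: Δ = 6!·2!·4!/13! = 1/180180; Racah Σ t=5..6: t=5:−1/5760 t=6:+1/4320 = 1/17280; ⇒ 3j(4 5 3; -3 4 -1)² = 7/4290, sgn +1
I_A²/I_B² = (11/468)/(7/4290) = 605/42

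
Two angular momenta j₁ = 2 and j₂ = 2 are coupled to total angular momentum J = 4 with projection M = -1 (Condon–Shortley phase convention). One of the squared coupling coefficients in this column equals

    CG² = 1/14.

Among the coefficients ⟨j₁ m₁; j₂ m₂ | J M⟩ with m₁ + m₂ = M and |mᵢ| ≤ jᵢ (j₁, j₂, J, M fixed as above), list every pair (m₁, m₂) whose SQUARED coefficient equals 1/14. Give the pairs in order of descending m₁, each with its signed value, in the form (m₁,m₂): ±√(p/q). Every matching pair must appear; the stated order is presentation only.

(1,-2): +√(1/14); (-2,1): +√(1/14)

Admissible pairs with m₁+m₂ = M = -1: (-2,1), (-1,0), (0,-1), (1,-2)
  (m₁,m₂)=(1,-2): CG² = 1/14, CG = +√(1/14)   ← matches the target
  (m₁,m₂)=(0,-1): CG² = 3/7, CG = +√(3/7)
  (m₁,m₂)=(-1,0): CG² = 3/7, CG = +√(3/7)
  (m₁,m₂)=(-2,1): CG² = 1/14, CG = +√(1/14)   ← matches the target
Pairs with CG² = 1/14: (1,-2): +√(1/14); (-2,1): +√(1/14)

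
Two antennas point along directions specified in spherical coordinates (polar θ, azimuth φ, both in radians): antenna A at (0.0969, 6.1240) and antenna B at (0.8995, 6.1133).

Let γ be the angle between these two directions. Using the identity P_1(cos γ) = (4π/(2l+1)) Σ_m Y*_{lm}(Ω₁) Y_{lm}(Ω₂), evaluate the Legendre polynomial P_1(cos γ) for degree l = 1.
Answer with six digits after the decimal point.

0.694835

Addition theorem: P_1(cos γ) = (4π/3) Σ_m Y*_{lm}(Ω₁) Y_{lm}(Ω₂), m = −1…1:
  m=-1: Y*=0.03300 - 0.00530j  Y=0.26663 + 0.04574j  product 0.00904 + 0.00010j
  m=+0: Y*=0.48631 + 0.00000j  Y=0.30391 + 0.00000j  product 0.14780 + 0.00000j
  m=+1: Y*=-0.03300 - 0.00530j  Y=-0.26663 + 0.04574j  product 0.00904 - 0.00010j
Total Σ_m = 0.16588 + 0.00000j. Multiply by 4.188790: 0.69483 + 0.00000j. P_1(cos γ) = 0.694835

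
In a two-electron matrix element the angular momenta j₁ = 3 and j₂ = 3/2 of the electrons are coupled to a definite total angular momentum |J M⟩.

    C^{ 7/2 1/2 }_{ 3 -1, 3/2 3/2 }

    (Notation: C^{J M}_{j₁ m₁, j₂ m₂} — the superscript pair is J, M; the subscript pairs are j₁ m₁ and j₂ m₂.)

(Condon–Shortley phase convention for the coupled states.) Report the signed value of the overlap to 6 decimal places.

√[8·1!5!2!/9! · 2!4!3!0!4!3!] = √(1536/7)
  +(−1)^1/∏(1,0,3,2,2,0)! = -1/24  (running -1/24)
⟨..|..⟩ = √(1536/7)·(-1/24) = -0.617213

-0.617213  (= −√(8/21))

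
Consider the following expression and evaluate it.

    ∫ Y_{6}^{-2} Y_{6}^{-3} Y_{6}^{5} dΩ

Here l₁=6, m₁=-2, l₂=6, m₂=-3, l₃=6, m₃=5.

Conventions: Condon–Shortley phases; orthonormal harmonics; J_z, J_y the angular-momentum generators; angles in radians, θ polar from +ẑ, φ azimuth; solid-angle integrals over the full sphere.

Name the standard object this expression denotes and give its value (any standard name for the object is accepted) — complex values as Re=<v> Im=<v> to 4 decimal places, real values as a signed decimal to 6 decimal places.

This is a Gaunt coefficient — the integral of a triple product of spherical harmonics over the sphere.
Checks pass: Σm=0; 18 even; l₃=6∈[0,12].
(2·6+1)(2·6+1)(2·6+1) = 2197
Δ: 6! 6! 6! / 19! → 1/325909584
sum: t=0:+1/373248000 t=1:−1/1728000 t=2:+1/110592 t=3:−1/46656 t=4:+1/110592 t=5:−1/1728000 t=6:+1/373248000 = -7/1555200
3j²(6 6 6; 0 0 0) = Δ·Π!·Σ² = 400/46189  (sign -1)
sum: t=2:+1/4147200 t=3:−1/3110400 = -1/12441600
3j²(6 6 6; -2 -3 5) = Δ·Π!·Σ² = 7/4199  (sign +1)
combine: 4πI² = 2197·400/46189·7/4199 = 36400/1147619
take √, sign -1: I = -0.05023968

Gaunt coefficient, -0.050240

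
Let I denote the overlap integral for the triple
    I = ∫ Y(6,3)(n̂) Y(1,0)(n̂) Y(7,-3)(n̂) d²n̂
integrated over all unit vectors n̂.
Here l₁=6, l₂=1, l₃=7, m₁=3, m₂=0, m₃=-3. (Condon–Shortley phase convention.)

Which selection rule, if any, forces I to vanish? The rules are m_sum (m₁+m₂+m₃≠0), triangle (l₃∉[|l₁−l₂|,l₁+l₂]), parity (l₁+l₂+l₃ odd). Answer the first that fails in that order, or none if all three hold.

azimuthal sum: 3 + 0 − 3 = 0  ✓
5 ≤ 7 ≤ 7 (triangle on l)  ✓
L = 6 + 1 + 7 = 14 (even)  ✓

none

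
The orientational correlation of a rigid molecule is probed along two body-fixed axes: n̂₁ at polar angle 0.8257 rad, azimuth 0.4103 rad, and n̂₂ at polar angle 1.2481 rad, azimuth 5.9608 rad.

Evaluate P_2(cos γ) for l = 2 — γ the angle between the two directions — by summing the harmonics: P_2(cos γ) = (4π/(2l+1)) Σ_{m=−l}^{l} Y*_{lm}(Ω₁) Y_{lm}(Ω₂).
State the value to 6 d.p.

0.306423

Term-by-term m-sum for l=2 (normalisation 4π/5 = 2.513274):
  m=-2: (0.14228 + 0.15267j) × (0.27768 + 0.20881j) = 0.00763 + 0.07210j  (running Σ = 0.00763 + 0.07210j)
  m=-1: (0.35306 + 0.15358j) × (0.22038 + 0.07361j) = 0.06650 + 0.05984j  (running Σ = 0.07413 + 0.13194j)
  m=0: (0.11960 + 0.00000j) × (-0.22024 + 0.00000j) = -0.02634 + 0.00000j  (running Σ = 0.04779 + 0.13194j)
  m=1: (-0.35306 + 0.15358j) × (-0.22038 + 0.07361j) = 0.06650 - 0.05984j  (running Σ = 0.11429 + 0.07210j)
  m=2: (0.14228 - 0.15267j) × (0.27768 - 0.20881j) = 0.00763 - 0.07210j  (running Σ = 0.12192 + 0.00000j)
Σ over m = 0.12192 + 0.00000j; ×(4π/5) → 0.30642 + 0.00000j. Real part: 0.306423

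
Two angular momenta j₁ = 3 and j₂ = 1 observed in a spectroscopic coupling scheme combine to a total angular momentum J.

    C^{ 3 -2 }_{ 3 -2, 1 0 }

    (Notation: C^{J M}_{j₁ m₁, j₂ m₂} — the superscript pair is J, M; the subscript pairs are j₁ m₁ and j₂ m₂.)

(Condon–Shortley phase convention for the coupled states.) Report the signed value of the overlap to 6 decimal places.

√[7·1!5!1!/8! · 1!5!1!1!1!5!] = √(300)
  +(−1)^0/∏(0,1,5,1,0,0)! = 1/120  (running 1/120)
  +(−1)^1/∏(1,0,4,0,1,1)! = -1/24  (running -1/30)
⟨..|..⟩ = √(300)·(-1/30) = -0.577350

-0.577350  (= −√(1/3))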